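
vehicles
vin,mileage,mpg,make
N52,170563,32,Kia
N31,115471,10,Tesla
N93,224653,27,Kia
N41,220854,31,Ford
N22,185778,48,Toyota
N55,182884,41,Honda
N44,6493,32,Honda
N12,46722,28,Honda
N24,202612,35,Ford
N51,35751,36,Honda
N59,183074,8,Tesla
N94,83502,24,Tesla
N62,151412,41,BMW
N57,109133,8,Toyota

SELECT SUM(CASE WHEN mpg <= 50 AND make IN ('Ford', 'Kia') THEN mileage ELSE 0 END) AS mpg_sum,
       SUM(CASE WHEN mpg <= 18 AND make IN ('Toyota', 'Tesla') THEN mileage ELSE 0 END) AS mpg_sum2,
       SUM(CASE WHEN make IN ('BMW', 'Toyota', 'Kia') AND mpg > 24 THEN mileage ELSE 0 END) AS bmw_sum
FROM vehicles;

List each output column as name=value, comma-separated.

mpg_sum=818682, mpg_sum2=407678, bmw_sum=732406

[mpg_sum: mpg <= 50 AND make IN ('Ford', 'Kia')]
vin=N52: ✓ → 170563
vin=N31: ✗
vin=N93: ✓ → 224653
vin=N41: ✓ → 220854
vin=N22: ✗
vin=N55: ✗
vin=N44: ✗
vin=N12: ✗
vin=N24: ✓ → 202612
vin=N51: ✗
vin=N59: ✗
vin=N94: ✗
vin=N62: ✗
vin=N57: ✗
mpg_sum = 170563 + 224653 + 220854 + 202612 = 818682
—
[mpg_sum2: mpg <= 18 AND make IN ('Toyota', 'Tesla')]
vin=N52: ✗
vin=N31: ✓ → 115471
vin=N93: ✗
vin=N41: ✗
vin=N22: ✗
vin=N55: ✗
vin=N44: ✗
vin=N12: ✗
vin=N24: ✗
vin=N51: ✗
vin=N59: ✓ → 183074
vin=N94: ✗
vin=N62: ✗
vin=N57: ✓ → 109133
mpg_sum2 = 115471 + 183074 + 109133 = 407678
—
[bmw_sum: make IN ('BMW', 'Toyota', 'Kia') AND mpg > 24]
vin=N52: ✓ → 170563
vin=N31: ✗
vin=N93: ✓ → 224653
vin=N41: ✗
vin=N22: ✓ → 185778
vin=N55: ✗
vin=N44: ✗
vin=N12: ✗
vin=N24: ✗
vin=N51: ✗
vin=N59: ✗
vin=N94: ✗
vin=N62: ✓ → 151412
vin=N57: ✗
bmw_sum = 170563 + 224653 + 185778 + 151412 = 732406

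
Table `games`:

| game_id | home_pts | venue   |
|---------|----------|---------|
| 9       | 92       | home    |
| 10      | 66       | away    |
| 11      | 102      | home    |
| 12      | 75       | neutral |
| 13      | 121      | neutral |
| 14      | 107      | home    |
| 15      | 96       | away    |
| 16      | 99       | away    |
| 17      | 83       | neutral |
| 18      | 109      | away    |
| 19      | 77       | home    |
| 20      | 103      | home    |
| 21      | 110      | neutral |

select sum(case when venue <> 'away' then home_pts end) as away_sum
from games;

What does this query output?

game_id=9: ✓ → 92
game_id=10: ✗
game_id=11: ✓ → 102
game_id=12: ✓ → 75
game_id=13: ✓ → 121
game_id=14: ✓ → 107
game_id=15: ✗
game_id=16: ✗
game_id=17: ✓ → 83
game_id=18: ✗
game_id=19: ✓ → 77
game_id=20: ✓ → 103
game_id=21: ✓ → 110
away_sum = 92 + 102 + 75 + 121 + 107 + 83 + 77 + 103 + 110 = 870

870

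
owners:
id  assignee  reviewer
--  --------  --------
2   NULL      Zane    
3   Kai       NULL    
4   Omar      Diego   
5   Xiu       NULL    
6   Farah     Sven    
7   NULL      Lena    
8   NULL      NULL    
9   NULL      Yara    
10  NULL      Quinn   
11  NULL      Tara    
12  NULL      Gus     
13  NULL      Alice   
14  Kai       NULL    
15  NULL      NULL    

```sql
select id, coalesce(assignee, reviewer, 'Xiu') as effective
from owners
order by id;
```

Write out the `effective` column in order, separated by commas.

Zane, Kai, Omar, Xiu, Farah, Lena, Xiu, Yara, Quinn, Tara, Gus, Alice, Kai, Xiu

id=2: assignee=NULL, reviewer=Zane → Zane
id=3: assignee=Kai → Kai
id=4: assignee=Omar → Omar
id=5: assignee=Xiu → Xiu
id=6: assignee=Farah → Farah
id=7: assignee=NULL, reviewer=Lena → Lena
id=8: assignee=NULL, reviewer=NULL, → literal Xiu → Xiu
id=9: assignee=NULL, reviewer=Yara → Yara
id=10: assignee=NULL, reviewer=Quinn → Quinn
id=11: assignee=NULL, reviewer=Tara → Tara
id=12: assignee=NULL, reviewer=Gus → Gus
id=13: assignee=NULL, reviewer=Alice → Alice
id=14: assignee=Kai → Kai
id=15: assignee=NULL, reviewer=NULL, → literal Xiu → Xiu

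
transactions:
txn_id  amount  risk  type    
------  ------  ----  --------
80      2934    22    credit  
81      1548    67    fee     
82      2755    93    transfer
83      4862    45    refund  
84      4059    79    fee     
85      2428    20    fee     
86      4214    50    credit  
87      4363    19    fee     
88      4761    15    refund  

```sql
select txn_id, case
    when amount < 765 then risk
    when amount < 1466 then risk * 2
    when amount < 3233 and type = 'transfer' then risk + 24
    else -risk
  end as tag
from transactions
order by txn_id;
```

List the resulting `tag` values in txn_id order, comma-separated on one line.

-22, -67, 117, -45, -79, -20, -50, -19, -15

txn_id=80: ELSE → -22
txn_id=81: ELSE → -67
txn_id=82: amount < 3233 and type = 'transfer' → 117
txn_id=83: ELSE → -45
txn_id=84: ELSE → -79
txn_id=85: ELSE → -20
txn_id=86: ELSE → -50
txn_id=87: ELSE → -19
txn_id=88: ELSE → -15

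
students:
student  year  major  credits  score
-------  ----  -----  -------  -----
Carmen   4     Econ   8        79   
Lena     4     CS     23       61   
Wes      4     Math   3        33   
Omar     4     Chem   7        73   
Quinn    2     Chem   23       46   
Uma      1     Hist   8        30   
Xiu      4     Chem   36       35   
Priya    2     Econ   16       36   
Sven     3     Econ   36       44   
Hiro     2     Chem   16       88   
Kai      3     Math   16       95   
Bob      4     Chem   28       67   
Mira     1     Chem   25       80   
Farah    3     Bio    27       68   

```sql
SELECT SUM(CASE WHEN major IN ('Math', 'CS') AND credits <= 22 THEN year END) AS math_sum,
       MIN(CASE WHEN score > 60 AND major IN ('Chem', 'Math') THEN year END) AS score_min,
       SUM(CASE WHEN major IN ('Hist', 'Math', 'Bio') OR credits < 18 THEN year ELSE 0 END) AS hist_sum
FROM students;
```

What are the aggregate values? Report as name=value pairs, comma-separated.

[math_sum: major IN ('Math', 'CS') AND credits <= 22]
student=Carmen: ✗
student=Lena: ✗
student=Wes: ✓ → 4
student=Omar: ✗
student=Quinn: ✗
student=Uma: ✗
student=Xiu: ✗
student=Priya: ✗
student=Sven: ✗
student=Hiro: ✗
student=Kai: ✓ → 3
student=Bob: ✗
student=Mira: ✗
student=Farah: ✗
math_sum = 4 + 3 = 7
—
[score_min: score > 60 AND major IN ('Chem', 'Math')]
student=Carmen: ✗
student=Lena: ✗
student=Wes: ✗
student=Omar: ✓ → 4
student=Quinn: ✗
student=Uma: ✗
student=Xiu: ✗
student=Priya: ✗
student=Sven: ✗
student=Hiro: ✓ → 2
student=Kai: ✓ → 3
student=Bob: ✓ → 4
student=Mira: ✓ → 1
student=Farah: ✗
score_min = MIN(4, 2, 3, 4, 1) = 1
—
[hist_sum: major IN ('Hist', 'Math', 'Bio') OR credits < 18]
student=Carmen: ✓ → 4
student=Lena: ✗
student=Wes: ✓ → 4
student=Omar: ✓ → 4
student=Quinn: ✗
student=Uma: ✓ → 1
student=Xiu: ✗
student=Priya: ✓ → 2
student=Sven: ✗
student=Hiro: ✓ → 2
student=Kai: ✓ → 3
student=Bob: ✗
student=Mira: ✗
student=Farah: ✓ → 3
hist_sum = 4 + 4 + 4 + 1 + 2 + 2 + 3 + 3 = 23

math_sum=7, score_min=1, hist_sum=23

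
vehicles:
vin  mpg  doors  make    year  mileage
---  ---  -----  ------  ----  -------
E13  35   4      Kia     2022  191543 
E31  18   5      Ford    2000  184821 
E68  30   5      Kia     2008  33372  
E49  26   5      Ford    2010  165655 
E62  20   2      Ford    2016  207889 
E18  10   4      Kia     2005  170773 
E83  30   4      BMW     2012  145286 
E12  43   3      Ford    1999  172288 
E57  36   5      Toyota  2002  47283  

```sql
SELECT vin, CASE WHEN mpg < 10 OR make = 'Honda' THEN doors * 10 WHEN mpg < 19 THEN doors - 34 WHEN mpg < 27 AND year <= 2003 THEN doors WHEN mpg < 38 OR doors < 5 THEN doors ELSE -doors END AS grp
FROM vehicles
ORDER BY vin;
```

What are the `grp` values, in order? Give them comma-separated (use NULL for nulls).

vin=E12: mpg < 38 OR doors < 5 → 3
vin=E13: mpg < 38 OR doors < 5 → 4
vin=E18: mpg < 19 → -30
vin=E31: mpg < 19 → -29
vin=E49: mpg < 38 OR doors < 5 → 5
vin=E57: mpg < 38 OR doors < 5 → 5
vin=E62: mpg < 38 OR doors < 5 → 2
vin=E68: mpg < 38 OR doors < 5 → 5
vin=E83: mpg < 38 OR doors < 5 → 4

3, 4, -30, -29, 5, 5, 2, 5, 4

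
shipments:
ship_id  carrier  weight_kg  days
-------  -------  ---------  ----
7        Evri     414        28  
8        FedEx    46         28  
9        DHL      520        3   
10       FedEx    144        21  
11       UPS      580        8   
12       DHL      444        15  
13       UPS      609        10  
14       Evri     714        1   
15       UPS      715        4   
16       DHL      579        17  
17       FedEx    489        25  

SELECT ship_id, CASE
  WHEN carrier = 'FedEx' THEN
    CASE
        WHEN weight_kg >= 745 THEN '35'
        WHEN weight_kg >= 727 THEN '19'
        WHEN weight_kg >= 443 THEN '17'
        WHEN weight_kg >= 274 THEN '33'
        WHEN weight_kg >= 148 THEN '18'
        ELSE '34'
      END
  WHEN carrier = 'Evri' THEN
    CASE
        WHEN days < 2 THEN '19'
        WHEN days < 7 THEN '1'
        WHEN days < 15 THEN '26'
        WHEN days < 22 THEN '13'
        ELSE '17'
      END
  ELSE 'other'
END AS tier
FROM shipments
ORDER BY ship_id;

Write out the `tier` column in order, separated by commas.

ship_id=7: carrier='Evri' → inner[ELSE] → 17
ship_id=8: carrier='FedEx' → inner[ELSE] → 34
ship_id=9: carrier='DHL' → outer ELSE → other
ship_id=10: carrier='FedEx' → inner[ELSE] → 34
ship_id=11: carrier='UPS' → outer ELSE → other
ship_id=12: carrier='DHL' → outer ELSE → other
ship_id=13: carrier='UPS' → outer ELSE → other
ship_id=14: carrier='Evri' → inner[days < 2] → 19
ship_id=15: carrier='UPS' → outer ELSE → other
ship_id=16: carrier='DHL' → outer ELSE → other
ship_id=17: carrier='FedEx' → inner[weight_kg >= 443] → 17

17, 34, other, 34, other, other, other, 19, other, other, 17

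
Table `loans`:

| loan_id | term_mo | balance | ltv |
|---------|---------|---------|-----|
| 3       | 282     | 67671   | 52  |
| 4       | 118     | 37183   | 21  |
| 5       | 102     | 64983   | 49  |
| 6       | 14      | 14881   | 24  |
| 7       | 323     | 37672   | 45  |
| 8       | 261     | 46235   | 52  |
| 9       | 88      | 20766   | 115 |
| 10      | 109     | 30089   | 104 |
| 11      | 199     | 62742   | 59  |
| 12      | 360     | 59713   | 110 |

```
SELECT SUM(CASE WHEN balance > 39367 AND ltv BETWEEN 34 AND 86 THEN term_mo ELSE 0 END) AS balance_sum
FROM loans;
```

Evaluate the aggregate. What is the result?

844

loan_id=3: ✓ → 282
loan_id=4: ✗
loan_id=5: ✓ → 102
loan_id=6: ✗
loan_id=7: ✗
loan_id=8: ✓ → 261
loan_id=9: ✗
loan_id=10: ✗
loan_id=11: ✓ → 199
loan_id=12: ✗
balance_sum = 282 + 102 + 261 + 199 = 844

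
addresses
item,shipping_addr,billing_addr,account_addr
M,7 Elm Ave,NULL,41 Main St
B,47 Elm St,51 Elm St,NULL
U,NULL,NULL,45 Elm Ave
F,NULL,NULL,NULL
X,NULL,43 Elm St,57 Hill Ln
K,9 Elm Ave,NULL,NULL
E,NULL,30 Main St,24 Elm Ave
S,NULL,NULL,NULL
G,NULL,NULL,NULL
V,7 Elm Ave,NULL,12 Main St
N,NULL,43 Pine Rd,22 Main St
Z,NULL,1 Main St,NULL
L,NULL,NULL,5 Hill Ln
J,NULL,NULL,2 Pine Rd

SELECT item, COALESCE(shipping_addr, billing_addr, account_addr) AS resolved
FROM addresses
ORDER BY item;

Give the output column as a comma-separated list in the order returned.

47 Elm St, 30 Main St, NULL, NULL, 2 Pine Rd, 9 Elm Ave, 5 Hill Ln, 7 Elm Ave, 43 Pine Rd, NULL, 45 Elm Ave, 7 Elm Ave, 43 Elm St, 1 Main St

item=B: shipping_addr=47 Elm St → 47 Elm St
item=E: shipping_addr=NULL, billing_addr=30 Main St → 30 Main St
item=F: shipping_addr=NULL, billing_addr=NULL, account_addr=NULL (all NULL) → NULL
item=G: shipping_addr=NULL, billing_addr=NULL, account_addr=NULL (all NULL) → NULL
item=J: shipping_addr=NULL, billing_addr=NULL, account_addr=2 Pine Rd → 2 Pine Rd
item=K: shipping_addr=9 Elm Ave → 9 Elm Ave
item=L: shipping_addr=NULL, billing_addr=NULL, account_addr=5 Hill Ln → 5 Hill Ln
item=M: shipping_addr=7 Elm Ave → 7 Elm Ave
item=N: shipping_addr=NULL, billing_addr=43 Pine Rd → 43 Pine Rd
item=S: shipping_addr=NULL, billing_addr=NULL, account_addr=NULL (all NULL) → NULL
item=U: shipping_addr=NULL, billing_addr=NULL, account_addr=45 Elm Ave → 45 Elm Ave
item=V: shipping_addr=7 Elm Ave → 7 Elm Ave
item=X: shipping_addr=NULL, billing_addr=43 Elm St → 43 Elm St
item=Z: shipping_addr=NULL, billing_addr=1 Main St → 1 Main St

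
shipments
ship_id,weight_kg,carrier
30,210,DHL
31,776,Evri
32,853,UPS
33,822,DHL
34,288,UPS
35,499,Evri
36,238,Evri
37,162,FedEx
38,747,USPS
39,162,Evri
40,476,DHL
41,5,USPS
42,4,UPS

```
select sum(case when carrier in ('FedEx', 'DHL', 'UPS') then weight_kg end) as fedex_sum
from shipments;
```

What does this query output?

2815

ship_id=30: ✓ → 210
ship_id=31: ✗
ship_id=32: ✓ → 853
ship_id=33: ✓ → 822
ship_id=34: ✓ → 288
ship_id=35: ✗
ship_id=36: ✗
ship_id=37: ✓ → 162
ship_id=38: ✗
ship_id=39: ✗
ship_id=40: ✓ → 476
ship_id=41: ✗
ship_id=42: ✓ → 4
fedex_sum = 210 + 853 + 822 + 288 + 162 + 476 + 4 = 2815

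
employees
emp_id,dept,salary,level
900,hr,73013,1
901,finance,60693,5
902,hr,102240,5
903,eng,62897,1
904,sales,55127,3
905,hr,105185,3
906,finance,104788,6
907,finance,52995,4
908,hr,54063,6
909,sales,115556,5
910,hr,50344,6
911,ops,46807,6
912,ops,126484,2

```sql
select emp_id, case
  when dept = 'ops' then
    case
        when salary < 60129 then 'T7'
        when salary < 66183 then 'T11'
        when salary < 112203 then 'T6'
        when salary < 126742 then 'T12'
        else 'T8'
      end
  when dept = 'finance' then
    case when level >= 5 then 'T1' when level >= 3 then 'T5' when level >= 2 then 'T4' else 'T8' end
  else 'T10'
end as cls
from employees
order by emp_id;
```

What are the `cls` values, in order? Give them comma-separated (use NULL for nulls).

T10, T1, T10, T10, T10, T10, T1, T5, T10, T10, T10, T7, T12

emp_id=900: dept='hr' → outer ELSE → T10
emp_id=901: dept='finance' → inner[level >= 5] → T1
emp_id=902: dept='hr' → outer ELSE → T10
emp_id=903: dept='eng' → outer ELSE → T10
emp_id=904: dept='sales' → outer ELSE → T10
emp_id=905: dept='hr' → outer ELSE → T10
emp_id=906: dept='finance' → inner[level >= 5] → T1
emp_id=907: dept='finance' → inner[level >= 3] → T5
emp_id=908: dept='hr' → outer ELSE → T10
emp_id=909: dept='sales' → outer ELSE → T10
emp_id=910: dept='hr' → outer ELSE → T10
emp_id=911: dept='ops' → inner[salary < 60129] → T7
emp_id=912: dept='ops' → inner[salary < 126742] → T12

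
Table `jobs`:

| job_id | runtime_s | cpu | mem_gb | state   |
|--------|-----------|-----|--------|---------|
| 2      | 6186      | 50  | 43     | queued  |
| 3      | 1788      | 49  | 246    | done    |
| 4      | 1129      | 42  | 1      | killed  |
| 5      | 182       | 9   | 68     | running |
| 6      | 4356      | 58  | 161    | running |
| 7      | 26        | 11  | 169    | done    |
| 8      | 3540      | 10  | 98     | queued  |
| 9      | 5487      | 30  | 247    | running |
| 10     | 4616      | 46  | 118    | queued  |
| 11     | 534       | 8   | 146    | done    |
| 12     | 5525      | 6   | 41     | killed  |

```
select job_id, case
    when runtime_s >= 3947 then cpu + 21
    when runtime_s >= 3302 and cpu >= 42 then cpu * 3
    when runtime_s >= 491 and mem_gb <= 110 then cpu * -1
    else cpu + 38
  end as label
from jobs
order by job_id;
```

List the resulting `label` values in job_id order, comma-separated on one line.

71, 87, -42, 47, 79, 49, -10, 51, 67, 46, 27

job_id=2: runtime_s >= 3947 → 71
job_id=3: ELSE → 87
job_id=4: runtime_s >= 491 and mem_gb <= 110 → -42
job_id=5: ELSE → 47
job_id=6: runtime_s >= 3947 → 79
job_id=7: ELSE → 49
job_id=8: runtime_s >= 491 and mem_gb <= 110 → -10
job_id=9: runtime_s >= 3947 → 51
job_id=10: runtime_s >= 3947 → 67
job_id=11: ELSE → 46
job_id=12: runtime_s >= 3947 → 27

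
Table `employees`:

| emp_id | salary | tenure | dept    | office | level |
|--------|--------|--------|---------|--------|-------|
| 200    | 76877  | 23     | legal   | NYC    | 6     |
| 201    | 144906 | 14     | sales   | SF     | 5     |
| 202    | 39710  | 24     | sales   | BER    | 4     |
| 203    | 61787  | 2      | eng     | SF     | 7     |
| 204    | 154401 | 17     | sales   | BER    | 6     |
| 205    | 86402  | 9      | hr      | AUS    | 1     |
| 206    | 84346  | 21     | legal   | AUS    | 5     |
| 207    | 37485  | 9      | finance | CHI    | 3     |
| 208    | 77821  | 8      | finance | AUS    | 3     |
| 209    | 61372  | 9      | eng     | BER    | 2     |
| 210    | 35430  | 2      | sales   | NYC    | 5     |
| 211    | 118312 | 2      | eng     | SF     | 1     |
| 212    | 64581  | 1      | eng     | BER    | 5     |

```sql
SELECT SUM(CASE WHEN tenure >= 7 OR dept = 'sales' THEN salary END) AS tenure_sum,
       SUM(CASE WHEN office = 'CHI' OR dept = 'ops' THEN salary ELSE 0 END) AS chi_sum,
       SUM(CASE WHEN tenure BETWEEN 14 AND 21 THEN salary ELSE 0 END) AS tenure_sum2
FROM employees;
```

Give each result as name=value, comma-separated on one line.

tenure_sum=798750, chi_sum=37485, tenure_sum2=383653

[tenure_sum: tenure >= 7 OR dept = 'sales']
emp_id=200: ✓ → 76877
emp_id=201: ✓ → 144906
emp_id=202: ✓ → 39710
emp_id=203: ✗
emp_id=204: ✓ → 154401
emp_id=205: ✓ → 86402
emp_id=206: ✓ → 84346
emp_id=207: ✓ → 37485
emp_id=208: ✓ → 77821
emp_id=209: ✓ → 61372
emp_id=210: ✓ → 35430
emp_id=211: ✗
emp_id=212: ✗
tenure_sum = 76877 + 144906 + 39710 + 154401 + 86402 + 84346 + 37485 + 77821 + 61372 + 35430 = 798750
—
[chi_sum: office = 'CHI' OR dept = 'ops']
emp_id=200: ✗
emp_id=201: ✗
emp_id=202: ✗
emp_id=203: ✗
emp_id=204: ✗
emp_id=205: ✗
emp_id=206: ✗
emp_id=207: ✓ → 37485
emp_id=208: ✗
emp_id=209: ✗
emp_id=210: ✗
emp_id=211: ✗
emp_id=212: ✗
chi_sum = 37485
—
[tenure_sum2: tenure BETWEEN 14 AND 21]
emp_id=200: ✗
emp_id=201: ✓ → 144906
emp_id=202: ✗
emp_id=203: ✗
emp_id=204: ✓ → 154401
emp_id=205: ✗
emp_id=206: ✓ → 84346
emp_id=207: ✗
emp_id=208: ✗
emp_id=209: ✗
emp_id=210: ✗
emp_id=211: ✗
emp_id=212: ✗
tenure_sum2 = 144906 + 154401 + 84346 = 383653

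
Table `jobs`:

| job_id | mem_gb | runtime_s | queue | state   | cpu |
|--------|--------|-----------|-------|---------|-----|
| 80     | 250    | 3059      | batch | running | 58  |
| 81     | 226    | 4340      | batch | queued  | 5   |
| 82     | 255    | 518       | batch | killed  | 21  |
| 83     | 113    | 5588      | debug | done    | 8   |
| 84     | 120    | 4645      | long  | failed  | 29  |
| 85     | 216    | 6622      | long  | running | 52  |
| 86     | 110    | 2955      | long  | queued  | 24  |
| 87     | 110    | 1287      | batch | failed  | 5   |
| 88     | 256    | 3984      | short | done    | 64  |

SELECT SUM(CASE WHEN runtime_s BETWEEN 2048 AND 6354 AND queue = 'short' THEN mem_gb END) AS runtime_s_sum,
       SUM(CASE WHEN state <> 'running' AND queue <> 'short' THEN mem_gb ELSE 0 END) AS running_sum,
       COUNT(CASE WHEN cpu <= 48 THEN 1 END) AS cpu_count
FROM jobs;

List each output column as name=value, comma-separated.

[runtime_s_sum: runtime_s BETWEEN 2048 AND 6354 AND queue = 'short']
job_id=80: ✗
job_id=81: ✗
job_id=82: ✗
job_id=83: ✗
job_id=84: ✗
job_id=85: ✗
job_id=86: ✗
job_id=87: ✗
job_id=88: ✓ → 256
runtime_s_sum = 256
—
[running_sum: state <> 'running' AND queue <> 'short']
job_id=80: ✗
job_id=81: ✓ → 226
job_id=82: ✓ → 255
job_id=83: ✓ → 113
job_id=84: ✓ → 120
job_id=85: ✗
job_id=86: ✓ → 110
job_id=87: ✓ → 110
job_id=88: ✗
running_sum = 226 + 255 + 113 + 120 + 110 + 110 = 934
—
[cpu_count: cpu <= 48]
job_id=80: ✗
job_id=81: ✓ → 1
job_id=82: ✓ → 1
job_id=83: ✓ → 1
job_id=84: ✓ → 1
job_id=85: ✗
job_id=86: ✓ → 1
job_id=87: ✓ → 1
job_id=88: ✗
cpu_count = COUNT(1, 1, 1, 1, 1, 1) = 6

runtime_s_sum=256, running_sum=934, cpu_count=6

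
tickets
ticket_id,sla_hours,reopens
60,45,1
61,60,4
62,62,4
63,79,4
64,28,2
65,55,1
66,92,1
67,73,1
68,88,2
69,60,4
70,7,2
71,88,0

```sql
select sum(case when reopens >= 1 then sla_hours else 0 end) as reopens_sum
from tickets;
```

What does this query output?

649

ticket_id=60: ✓ → 45
ticket_id=61: ✓ → 60
ticket_id=62: ✓ → 62
ticket_id=63: ✓ → 79
ticket_id=64: ✓ → 28
ticket_id=65: ✓ → 55
ticket_id=66: ✓ → 92
ticket_id=67: ✓ → 73
ticket_id=68: ✓ → 88
ticket_id=69: ✓ → 60
ticket_id=70: ✓ → 7
ticket_id=71: ✗
reopens_sum = 45 + 60 + 62 + 79 + 28 + 55 + 92 + 73 + 88 + 60 + 7 = 649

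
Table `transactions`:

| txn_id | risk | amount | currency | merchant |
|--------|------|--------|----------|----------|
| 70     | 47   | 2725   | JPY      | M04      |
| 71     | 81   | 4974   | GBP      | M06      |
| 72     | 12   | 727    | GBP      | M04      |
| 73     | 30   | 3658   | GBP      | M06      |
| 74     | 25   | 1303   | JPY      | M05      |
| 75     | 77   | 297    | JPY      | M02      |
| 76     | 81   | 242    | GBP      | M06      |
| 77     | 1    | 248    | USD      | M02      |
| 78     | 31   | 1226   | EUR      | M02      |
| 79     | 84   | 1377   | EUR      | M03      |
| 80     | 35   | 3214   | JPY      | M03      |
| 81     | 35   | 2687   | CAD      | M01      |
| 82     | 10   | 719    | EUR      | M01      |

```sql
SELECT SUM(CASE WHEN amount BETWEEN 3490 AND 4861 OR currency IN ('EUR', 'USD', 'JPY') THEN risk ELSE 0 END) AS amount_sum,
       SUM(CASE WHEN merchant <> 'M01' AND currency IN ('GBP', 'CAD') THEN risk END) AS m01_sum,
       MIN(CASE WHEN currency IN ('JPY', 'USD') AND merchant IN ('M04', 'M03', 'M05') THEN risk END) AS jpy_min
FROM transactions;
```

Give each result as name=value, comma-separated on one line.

[amount_sum: amount BETWEEN 3490 AND 4861 OR currency IN ('EUR', 'USD', 'JPY')]
txn_id=70: ✓ → 47
txn_id=71: ✗
txn_id=72: ✗
txn_id=73: ✓ → 30
txn_id=74: ✓ → 25
txn_id=75: ✓ → 77
txn_id=76: ✗
txn_id=77: ✓ → 1
txn_id=78: ✓ → 31
txn_id=79: ✓ → 84
txn_id=80: ✓ → 35
txn_id=81: ✗
txn_id=82: ✓ → 10
amount_sum = 47 + 30 + 25 + 77 + 1 + 31 + 84 + 35 + 10 = 340
—
[m01_sum: merchant <> 'M01' AND currency IN ('GBP', 'CAD')]
txn_id=70: ✗
txn_id=71: ✓ → 81
txn_id=72: ✓ → 12
txn_id=73: ✓ → 30
txn_id=74: ✗
txn_id=75: ✗
txn_id=76: ✓ → 81
txn_id=77: ✗
txn_id=78: ✗
txn_id=79: ✗
txn_id=80: ✗
txn_id=81: ✗
txn_id=82: ✗
m01_sum = 81 + 12 + 30 + 81 = 204
—
[jpy_min: currency IN ('JPY', 'USD') AND merchant IN ('M04', 'M03', 'M05')]
txn_id=70: ✓ → 47
txn_id=71: ✗
txn_id=72: ✗
txn_id=73: ✗
txn_id=74: ✓ → 25
txn_id=75: ✗
txn_id=76: ✗
txn_id=77: ✗
txn_id=78: ✗
txn_id=79: ✗
txn_id=80: ✓ → 35
txn_id=81: ✗
txn_id=82: ✗
jpy_min = MIN(47, 25, 35) = 25

amount_sum=340, m01_sum=204, jpy_min=25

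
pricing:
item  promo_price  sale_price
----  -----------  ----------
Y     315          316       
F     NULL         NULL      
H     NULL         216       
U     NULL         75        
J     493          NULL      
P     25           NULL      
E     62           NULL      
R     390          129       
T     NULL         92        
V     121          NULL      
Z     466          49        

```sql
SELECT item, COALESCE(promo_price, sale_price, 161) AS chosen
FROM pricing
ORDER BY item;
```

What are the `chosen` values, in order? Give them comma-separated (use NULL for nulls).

62, 161, 216, 493, 25, 390, 92, 75, 121, 315, 466

item=E: promo_price=62 → 62
item=F: promo_price=NULL, sale_price=NULL, → literal 161 → 161
item=H: promo_price=NULL, sale_price=216 → 216
item=J: promo_price=493 → 493
item=P: promo_price=25 → 25
item=R: promo_price=390 → 390
item=T: promo_price=NULL, sale_price=92 → 92
item=U: promo_price=NULL, sale_price=75 → 75
item=V: promo_price=121 → 121
item=Y: promo_price=315 → 315
item=Z: promo_price=466 → 466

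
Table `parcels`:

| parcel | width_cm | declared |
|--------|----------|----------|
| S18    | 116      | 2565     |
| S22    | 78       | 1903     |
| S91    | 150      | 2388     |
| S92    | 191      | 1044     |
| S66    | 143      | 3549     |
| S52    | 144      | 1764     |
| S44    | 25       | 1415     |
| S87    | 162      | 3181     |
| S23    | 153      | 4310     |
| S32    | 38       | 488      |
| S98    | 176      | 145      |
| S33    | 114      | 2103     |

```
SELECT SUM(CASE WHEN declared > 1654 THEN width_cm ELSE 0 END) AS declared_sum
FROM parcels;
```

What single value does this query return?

1060

parcel=S18: ✓ → 116
parcel=S22: ✓ → 78
parcel=S91: ✓ → 150
parcel=S92: ✗
parcel=S66: ✓ → 143
parcel=S52: ✓ → 144
parcel=S44: ✗
parcel=S87: ✓ → 162
parcel=S23: ✓ → 153
parcel=S32: ✗
parcel=S98: ✗
parcel=S33: ✓ → 114
declared_sum = 116 + 78 + 150 + 143 + 144 + 162 + 153 + 114 = 1060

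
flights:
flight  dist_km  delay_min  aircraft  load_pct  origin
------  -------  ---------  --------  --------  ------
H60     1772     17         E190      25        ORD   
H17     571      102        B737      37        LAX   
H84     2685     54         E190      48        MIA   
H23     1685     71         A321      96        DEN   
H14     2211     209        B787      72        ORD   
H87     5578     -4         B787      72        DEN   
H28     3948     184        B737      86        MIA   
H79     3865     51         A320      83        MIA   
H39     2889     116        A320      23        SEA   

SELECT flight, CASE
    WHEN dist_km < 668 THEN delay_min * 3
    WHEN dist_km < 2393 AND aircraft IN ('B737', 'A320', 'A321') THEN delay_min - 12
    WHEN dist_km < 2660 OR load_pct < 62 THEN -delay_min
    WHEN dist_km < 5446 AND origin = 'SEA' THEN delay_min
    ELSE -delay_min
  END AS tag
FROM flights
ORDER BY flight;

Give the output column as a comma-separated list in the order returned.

-209, 306, 59, -184, -116, -17, -51, -54, 4

flight=H14: dist_km < 2660 OR load_pct < 62 → -209
flight=H17: dist_km < 668 → 306
flight=H23: dist_km < 2393 AND aircraft IN ('B737', 'A320', 'A321') → 59
flight=H28: ELSE → -184
flight=H39: dist_km < 2660 OR load_pct < 62 → -116
flight=H60: dist_km < 2660 OR load_pct < 62 → -17
flight=H79: ELSE → -51
flight=H84: dist_km < 2660 OR load_pct < 62 → -54
flight=H87: ELSE → 4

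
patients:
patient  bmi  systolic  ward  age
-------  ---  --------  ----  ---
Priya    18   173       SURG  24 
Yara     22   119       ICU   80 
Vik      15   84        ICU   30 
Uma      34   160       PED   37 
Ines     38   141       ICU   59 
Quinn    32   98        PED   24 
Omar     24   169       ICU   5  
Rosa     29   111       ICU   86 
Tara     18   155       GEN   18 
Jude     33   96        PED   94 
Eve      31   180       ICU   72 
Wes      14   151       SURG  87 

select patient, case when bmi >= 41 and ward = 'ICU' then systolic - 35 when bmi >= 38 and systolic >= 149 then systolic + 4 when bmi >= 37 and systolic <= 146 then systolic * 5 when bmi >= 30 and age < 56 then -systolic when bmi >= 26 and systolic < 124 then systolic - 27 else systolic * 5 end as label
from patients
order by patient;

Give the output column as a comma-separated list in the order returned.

patient=Eve: ELSE → 900
patient=Ines: bmi >= 37 and systolic <= 146 → 705
patient=Jude: bmi >= 26 and systolic < 124 → 69
patient=Omar: ELSE → 845
patient=Priya: ELSE → 865
patient=Quinn: bmi >= 30 and age < 56 → -98
patient=Rosa: bmi >= 26 and systolic < 124 → 84
patient=Tara: ELSE → 775
patient=Uma: bmi >= 30 and age < 56 → -160
patient=Vik: ELSE → 420
patient=Wes: ELSE → 755
patient=Yara: ELSE → 595

900, 705, 69, 845, 865, -98, 84, 775, -160, 420, 755, 595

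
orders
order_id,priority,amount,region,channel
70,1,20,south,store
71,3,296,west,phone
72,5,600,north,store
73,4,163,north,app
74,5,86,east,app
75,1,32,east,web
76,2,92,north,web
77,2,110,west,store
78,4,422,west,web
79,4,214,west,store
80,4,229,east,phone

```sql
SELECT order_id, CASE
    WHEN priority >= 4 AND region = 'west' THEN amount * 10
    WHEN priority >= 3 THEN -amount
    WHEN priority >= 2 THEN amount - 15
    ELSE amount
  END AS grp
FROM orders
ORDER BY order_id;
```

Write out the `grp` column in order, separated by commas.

order_id=70: ELSE → 20
order_id=71: priority >= 3 → -296
order_id=72: priority >= 3 → -600
order_id=73: priority >= 3 → -163
order_id=74: priority >= 3 → -86
order_id=75: ELSE → 32
order_id=76: priority >= 2 → 77
order_id=77: priority >= 2 → 95
order_id=78: priority >= 4 AND region = 'west' → 4220
order_id=79: priority >= 4 AND region = 'west' → 2140
order_id=80: priority >= 3 → -229

20, -296, -600, -163, -86, 32, 77, 95, 4220, 2140, -229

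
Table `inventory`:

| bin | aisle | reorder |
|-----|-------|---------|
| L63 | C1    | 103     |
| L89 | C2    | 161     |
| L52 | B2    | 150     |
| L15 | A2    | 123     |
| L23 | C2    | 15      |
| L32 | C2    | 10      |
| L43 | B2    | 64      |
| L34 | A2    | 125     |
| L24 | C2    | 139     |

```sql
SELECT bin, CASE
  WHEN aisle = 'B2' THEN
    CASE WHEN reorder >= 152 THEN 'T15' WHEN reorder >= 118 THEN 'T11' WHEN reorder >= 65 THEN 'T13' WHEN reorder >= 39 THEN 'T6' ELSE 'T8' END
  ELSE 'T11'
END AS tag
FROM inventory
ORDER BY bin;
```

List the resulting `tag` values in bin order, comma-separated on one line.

bin=L15: aisle='A2' → outer ELSE → T11
bin=L23: aisle='C2' → outer ELSE → T11
bin=L24: aisle='C2' → outer ELSE → T11
bin=L32: aisle='C2' → outer ELSE → T11
bin=L34: aisle='A2' → outer ELSE → T11
bin=L43: aisle='B2' → inner[reorder >= 39] → T6
bin=L52: aisle='B2' → inner[reorder >= 118] → T11
bin=L63: aisle='C1' → outer ELSE → T11
bin=L89: aisle='C2' → outer ELSE → T11

T11, T11, T11, T11, T11, T6, T11, T11, T11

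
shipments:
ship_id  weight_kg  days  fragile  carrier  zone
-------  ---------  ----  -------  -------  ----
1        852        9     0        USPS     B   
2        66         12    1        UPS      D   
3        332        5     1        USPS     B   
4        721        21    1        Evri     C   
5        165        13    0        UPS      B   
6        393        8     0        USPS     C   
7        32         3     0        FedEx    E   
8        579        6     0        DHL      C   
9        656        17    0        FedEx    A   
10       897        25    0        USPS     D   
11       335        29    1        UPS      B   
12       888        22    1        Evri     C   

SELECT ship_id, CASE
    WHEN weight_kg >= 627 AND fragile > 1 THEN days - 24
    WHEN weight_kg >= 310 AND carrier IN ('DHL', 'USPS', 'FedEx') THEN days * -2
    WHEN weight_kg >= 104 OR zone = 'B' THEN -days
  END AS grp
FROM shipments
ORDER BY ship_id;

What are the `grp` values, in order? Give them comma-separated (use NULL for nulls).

-18, NULL, -10, -21, -13, -16, NULL, -12, -34, -50, -29, -22

ship_id=1: weight_kg >= 310 AND carrier IN ('DHL', 'USPS', 'FedEx') → -18
ship_id=2: (no match → NULL) → NULL
ship_id=3: weight_kg >= 310 AND carrier IN ('DHL', 'USPS', 'FedEx') → -10
ship_id=4: weight_kg >= 104 OR zone = 'B' → -21
ship_id=5: weight_kg >= 104 OR zone = 'B' → -13
ship_id=6: weight_kg >= 310 AND carrier IN ('DHL', 'USPS', 'FedEx') → -16
ship_id=7: (no match → NULL) → NULL
ship_id=8: weight_kg >= 310 AND carrier IN ('DHL', 'USPS', 'FedEx') → -12
ship_id=9: weight_kg >= 310 AND carrier IN ('DHL', 'USPS', 'FedEx') → -34
ship_id=10: weight_kg >= 310 AND carrier IN ('DHL', 'USPS', 'FedEx') → -50
ship_id=11: weight_kg >= 104 OR zone = 'B' → -29
ship_id=12: weight_kg >= 104 OR zone = 'B' → -22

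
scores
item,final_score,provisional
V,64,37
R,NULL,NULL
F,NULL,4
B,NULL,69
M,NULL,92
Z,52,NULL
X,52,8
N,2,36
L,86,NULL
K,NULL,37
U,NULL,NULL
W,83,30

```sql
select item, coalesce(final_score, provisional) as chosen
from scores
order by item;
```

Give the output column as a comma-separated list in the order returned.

item=B: final_score=NULL, provisional=69 → 69
item=F: final_score=NULL, provisional=4 → 4
item=K: final_score=NULL, provisional=37 → 37
item=L: final_score=86 → 86
item=M: final_score=NULL, provisional=92 → 92
item=N: final_score=2 → 2
item=R: final_score=NULL, provisional=NULL (all NULL) → NULL
item=U: final_score=NULL, provisional=NULL (all NULL) → NULL
item=V: final_score=64 → 64
item=W: final_score=83 → 83
item=X: final_score=52 → 52
item=Z: final_score=52 → 52

69, 4, 37, 86, 92, 2, NULL, NULL, 64, 83, 52, 52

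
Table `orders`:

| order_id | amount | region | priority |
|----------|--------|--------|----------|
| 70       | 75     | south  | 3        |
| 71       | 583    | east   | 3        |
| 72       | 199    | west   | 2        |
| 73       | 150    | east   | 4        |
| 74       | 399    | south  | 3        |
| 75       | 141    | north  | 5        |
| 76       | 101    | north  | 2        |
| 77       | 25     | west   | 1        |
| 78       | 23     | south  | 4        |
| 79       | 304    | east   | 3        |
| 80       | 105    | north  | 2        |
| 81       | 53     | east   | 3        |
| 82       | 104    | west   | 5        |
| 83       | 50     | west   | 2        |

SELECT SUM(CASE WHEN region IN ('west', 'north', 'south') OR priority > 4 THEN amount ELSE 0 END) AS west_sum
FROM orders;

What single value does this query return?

1222

order_id=70: ✓ → 75
order_id=71: ✗
order_id=72: ✓ → 199
order_id=73: ✗
order_id=74: ✓ → 399
order_id=75: ✓ → 141
order_id=76: ✓ → 101
order_id=77: ✓ → 25
order_id=78: ✓ → 23
order_id=79: ✗
order_id=80: ✓ → 105
order_id=81: ✗
order_id=82: ✓ → 104
order_id=83: ✓ → 50
west_sum = 75 + 199 + 399 + 141 + 101 + 25 + 23 + 105 + 104 + 50 = 1222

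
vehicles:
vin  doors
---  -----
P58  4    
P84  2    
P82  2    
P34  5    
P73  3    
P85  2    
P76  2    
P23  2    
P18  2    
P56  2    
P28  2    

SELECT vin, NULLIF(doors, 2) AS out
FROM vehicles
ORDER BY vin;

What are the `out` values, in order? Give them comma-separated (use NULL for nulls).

vin=P18: doors=2 vs 2: equal → NULL
vin=P23: doors=2 vs 2: equal → NULL
vin=P28: doors=2 vs 2: equal → NULL
vin=P34: doors=5 vs 2: differ → 5
vin=P56: doors=2 vs 2: equal → NULL
vin=P58: doors=4 vs 2: differ → 4
vin=P73: doors=3 vs 2: differ → 3
vin=P76: doors=2 vs 2: equal → NULL
vin=P82: doors=2 vs 2: equal → NULL
vin=P84: doors=2 vs 2: equal → NULL
vin=P85: doors=2 vs 2: equal → NULL

NULL, NULL, NULL, 5, NULL, 4, 3, NULL, NULL, NULL, NULL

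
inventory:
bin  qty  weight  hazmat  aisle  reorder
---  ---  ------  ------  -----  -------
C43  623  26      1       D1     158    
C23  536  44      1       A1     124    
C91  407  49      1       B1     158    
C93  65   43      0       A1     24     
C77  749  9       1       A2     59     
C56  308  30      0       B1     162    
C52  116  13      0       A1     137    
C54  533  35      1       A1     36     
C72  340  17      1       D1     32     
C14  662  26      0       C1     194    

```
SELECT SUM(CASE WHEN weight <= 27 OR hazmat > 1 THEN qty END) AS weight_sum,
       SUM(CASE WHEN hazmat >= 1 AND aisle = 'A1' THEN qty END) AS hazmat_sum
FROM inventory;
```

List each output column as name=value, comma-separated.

[weight_sum: weight <= 27 OR hazmat > 1]
bin=C43: ✓ → 623
bin=C23: ✗
bin=C91: ✗
bin=C93: ✗
bin=C77: ✓ → 749
bin=C56: ✗
bin=C52: ✓ → 116
bin=C54: ✗
bin=C72: ✓ → 340
bin=C14: ✓ → 662
weight_sum = 623 + 749 + 116 + 340 + 662 = 2490
—
[hazmat_sum: hazmat >= 1 AND aisle = 'A1']
bin=C43: ✗
bin=C23: ✓ → 536
bin=C91: ✗
bin=C93: ✗
bin=C77: ✗
bin=C56: ✗
bin=C52: ✗
bin=C54: ✓ → 533
bin=C72: ✗
bin=C14: ✗
hazmat_sum = 536 + 533 = 1069

weight_sum=2490, hazmat_sum=1069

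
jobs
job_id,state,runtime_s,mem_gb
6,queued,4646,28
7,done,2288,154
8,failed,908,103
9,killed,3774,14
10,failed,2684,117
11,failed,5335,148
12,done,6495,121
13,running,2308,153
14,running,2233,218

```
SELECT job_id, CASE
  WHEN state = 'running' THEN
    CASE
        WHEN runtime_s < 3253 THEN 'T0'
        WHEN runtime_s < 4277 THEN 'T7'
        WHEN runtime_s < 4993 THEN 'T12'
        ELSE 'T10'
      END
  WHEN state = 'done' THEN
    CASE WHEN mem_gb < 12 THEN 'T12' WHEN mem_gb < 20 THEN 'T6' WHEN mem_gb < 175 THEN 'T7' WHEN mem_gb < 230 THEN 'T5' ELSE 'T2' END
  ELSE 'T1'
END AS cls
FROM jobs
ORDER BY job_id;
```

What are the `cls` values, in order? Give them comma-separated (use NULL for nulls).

job_id=6: state='queued' → outer ELSE → T1
job_id=7: state='done' → inner[mem_gb < 175] → T7
job_id=8: state='failed' → outer ELSE → T1
job_id=9: state='killed' → outer ELSE → T1
job_id=10: state='failed' → outer ELSE → T1
job_id=11: state='failed' → outer ELSE → T1
job_id=12: state='done' → inner[mem_gb < 175] → T7
job_id=13: state='running' → inner[runtime_s < 3253] → T0
job_id=14: state='running' → inner[runtime_s < 3253] → T0

T1, T7, T1, T1, T1, T1, T7, T0, T0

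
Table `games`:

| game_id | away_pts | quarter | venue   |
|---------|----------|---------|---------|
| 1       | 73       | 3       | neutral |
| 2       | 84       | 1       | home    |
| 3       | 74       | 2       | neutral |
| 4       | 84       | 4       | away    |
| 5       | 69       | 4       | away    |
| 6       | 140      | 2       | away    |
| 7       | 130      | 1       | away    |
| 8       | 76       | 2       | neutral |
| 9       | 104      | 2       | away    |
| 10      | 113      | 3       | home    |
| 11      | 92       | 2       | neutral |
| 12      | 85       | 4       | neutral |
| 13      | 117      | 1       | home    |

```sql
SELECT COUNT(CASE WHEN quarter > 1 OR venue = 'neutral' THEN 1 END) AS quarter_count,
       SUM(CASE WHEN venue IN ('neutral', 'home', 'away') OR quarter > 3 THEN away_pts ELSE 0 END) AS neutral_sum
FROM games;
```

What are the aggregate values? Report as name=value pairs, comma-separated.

quarter_count=10, neutral_sum=1241

[quarter_count: quarter > 1 OR venue = 'neutral']
game_id=1: ✓ → 1
game_id=2: ✗
game_id=3: ✓ → 1
game_id=4: ✓ → 1
game_id=5: ✓ → 1
game_id=6: ✓ → 1
game_id=7: ✗
game_id=8: ✓ → 1
game_id=9: ✓ → 1
game_id=10: ✓ → 1
game_id=11: ✓ → 1
game_id=12: ✓ → 1
game_id=13: ✗
quarter_count = COUNT(1, 1, 1, 1, 1, 1, 1, 1, 1, 1) = 10
—
[neutral_sum: venue IN ('neutral', 'home', 'away') OR quarter > 3]
game_id=1: ✓ → 73
game_id=2: ✓ → 84
game_id=3: ✓ → 74
game_id=4: ✓ → 84
game_id=5: ✓ → 69
game_id=6: ✓ → 140
game_id=7: ✓ → 130
game_id=8: ✓ → 76
game_id=9: ✓ → 104
game_id=10: ✓ → 113
game_id=11: ✓ → 92
game_id=12: ✓ → 85
game_id=13: ✓ → 117
neutral_sum = 73 + 84 + 74 + 84 + 69 + 140 + 130 + 76 + 104 + 113 + 92 + 85 + 117 = 1241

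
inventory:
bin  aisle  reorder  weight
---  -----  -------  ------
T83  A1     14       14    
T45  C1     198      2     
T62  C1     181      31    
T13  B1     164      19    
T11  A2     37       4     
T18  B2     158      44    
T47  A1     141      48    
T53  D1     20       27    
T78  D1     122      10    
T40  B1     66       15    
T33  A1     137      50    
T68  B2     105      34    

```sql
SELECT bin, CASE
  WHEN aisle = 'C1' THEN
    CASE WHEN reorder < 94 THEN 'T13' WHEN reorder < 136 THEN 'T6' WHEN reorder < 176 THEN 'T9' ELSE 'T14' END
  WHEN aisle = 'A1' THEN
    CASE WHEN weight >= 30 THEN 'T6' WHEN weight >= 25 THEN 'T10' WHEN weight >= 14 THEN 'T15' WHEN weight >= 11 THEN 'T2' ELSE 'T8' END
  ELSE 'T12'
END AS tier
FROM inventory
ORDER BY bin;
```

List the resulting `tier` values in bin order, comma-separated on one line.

bin=T11: aisle='A2' → outer ELSE → T12
bin=T13: aisle='B1' → outer ELSE → T12
bin=T18: aisle='B2' → outer ELSE → T12
bin=T33: aisle='A1' → inner[weight >= 30] → T6
bin=T40: aisle='B1' → outer ELSE → T12
bin=T45: aisle='C1' → inner[ELSE] → T14
bin=T47: aisle='A1' → inner[weight >= 30] → T6
bin=T53: aisle='D1' → outer ELSE → T12
bin=T62: aisle='C1' → inner[ELSE] → T14
bin=T68: aisle='B2' → outer ELSE → T12
bin=T78: aisle='D1' → outer ELSE → T12
bin=T83: aisle='A1' → inner[weight >= 14] → T15

T12, T12, T12, T6, T12, T14, T6, T12, T14, T12, T12, T15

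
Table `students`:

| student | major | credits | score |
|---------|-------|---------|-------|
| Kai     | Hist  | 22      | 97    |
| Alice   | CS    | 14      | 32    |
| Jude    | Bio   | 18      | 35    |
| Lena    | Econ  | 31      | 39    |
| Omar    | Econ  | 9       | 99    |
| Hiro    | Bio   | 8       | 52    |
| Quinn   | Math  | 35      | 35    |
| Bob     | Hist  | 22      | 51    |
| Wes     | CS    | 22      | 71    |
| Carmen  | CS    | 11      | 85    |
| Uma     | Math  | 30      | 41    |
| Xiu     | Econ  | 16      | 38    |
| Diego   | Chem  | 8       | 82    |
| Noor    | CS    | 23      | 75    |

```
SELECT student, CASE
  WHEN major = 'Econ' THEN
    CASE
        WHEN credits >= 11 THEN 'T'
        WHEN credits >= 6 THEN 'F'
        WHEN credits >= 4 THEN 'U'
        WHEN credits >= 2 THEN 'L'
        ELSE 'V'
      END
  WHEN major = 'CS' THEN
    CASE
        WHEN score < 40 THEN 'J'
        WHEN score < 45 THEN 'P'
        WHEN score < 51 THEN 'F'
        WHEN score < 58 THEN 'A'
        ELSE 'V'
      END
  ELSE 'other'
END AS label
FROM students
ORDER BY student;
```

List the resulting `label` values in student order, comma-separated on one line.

J, other, V, other, other, other, other, T, V, F, other, other, V, T

student=Alice: major='CS' → inner[score < 40] → J
student=Bob: major='Hist' → outer ELSE → other
student=Carmen: major='CS' → inner[ELSE] → V
student=Diego: major='Chem' → outer ELSE → other
student=Hiro: major='Bio' → outer ELSE → other
student=Jude: major='Bio' → outer ELSE → other
student=Kai: major='Hist' → outer ELSE → other
student=Lena: major='Econ' → inner[credits >= 11] → T
student=Noor: major='CS' → inner[ELSE] → V
student=Omar: major='Econ' → inner[credits >= 6] → F
student=Quinn: major='Math' → outer ELSE → other
student=Uma: major='Math' → outer ELSE → other
student=Wes: major='CS' → inner[ELSE] → V
student=Xiu: major='Econ' → inner[credits >= 11] → T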